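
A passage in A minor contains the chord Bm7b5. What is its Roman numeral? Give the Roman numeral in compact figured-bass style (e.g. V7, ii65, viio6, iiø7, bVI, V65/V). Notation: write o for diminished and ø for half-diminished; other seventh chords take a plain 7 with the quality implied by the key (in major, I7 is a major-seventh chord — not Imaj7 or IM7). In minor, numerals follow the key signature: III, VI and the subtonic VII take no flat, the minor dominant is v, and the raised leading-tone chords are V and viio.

Stacked in thirds the chord is B-D-F-A: a half-diminished seventh chord on B.
In A minor, B is the supertonic; the diatonic half-diminished seventh chord there is iiø7.

iiø7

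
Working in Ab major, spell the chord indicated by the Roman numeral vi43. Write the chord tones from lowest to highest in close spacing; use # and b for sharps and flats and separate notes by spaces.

C Eb F Ab

In Ab major, the sixth degree is F, and the diatonic chord built there is a minor seventh chord.
Stacking thirds from F gives F-Ab-C-Eb.
The figured bass 43 indicates second inversion, placing the fifth (C) in the bass: C-Eb-F-Ab.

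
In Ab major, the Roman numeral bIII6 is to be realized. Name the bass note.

bIII in Ab major has root Cb; the chord is Cb-Eb-Gb.
The figure 6 means first inversion — the third is in the bass.

Eb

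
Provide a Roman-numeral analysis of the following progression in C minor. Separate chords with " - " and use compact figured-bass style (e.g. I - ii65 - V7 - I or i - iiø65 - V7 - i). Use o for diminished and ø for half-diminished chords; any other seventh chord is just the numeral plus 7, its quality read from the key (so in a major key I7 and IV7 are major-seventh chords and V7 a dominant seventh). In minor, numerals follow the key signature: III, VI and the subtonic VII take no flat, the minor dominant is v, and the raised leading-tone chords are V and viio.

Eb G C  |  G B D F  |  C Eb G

i6 - V7 - i

Eb-G-C has root C, degree 1 in C minor, so i6.
G-B-D-F: root G is the dominant; dominant seventh chord there is V7.
C-Eb-G: root C is the tonic; minor triad there is i.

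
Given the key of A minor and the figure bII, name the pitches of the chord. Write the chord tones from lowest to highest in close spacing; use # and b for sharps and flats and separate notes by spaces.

Bb D F

bII is the Neapolitan chord — a major triad on the lowered second degree. In A minor that root is Bb.
So the chord is Bb-D-F, a major triad.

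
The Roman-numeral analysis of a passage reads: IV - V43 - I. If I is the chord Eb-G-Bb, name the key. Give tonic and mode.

The chord Eb is a major triad rooted on Eb; its label is I.
If Eb is scale degree 1 and the mode makes that degree carry a major triad, the tonic is Eb and the mode is major.

Eb major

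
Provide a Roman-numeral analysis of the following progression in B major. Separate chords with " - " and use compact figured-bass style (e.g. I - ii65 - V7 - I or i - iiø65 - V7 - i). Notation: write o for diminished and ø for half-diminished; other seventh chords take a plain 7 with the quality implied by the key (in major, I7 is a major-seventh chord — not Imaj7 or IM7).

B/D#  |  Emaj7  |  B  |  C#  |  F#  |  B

I6 - IV7 - I - V/V - V - I

B/D#: root B is the tonic; major triad there is I6.
Emaj7 has root E, degree 4 in B major, so IV7.
B has root B, degree 1 in B major, so I.
C#: a major triad on C#, the applied dominant of V → V/V.
F#: major triad on F# = scale degree 5 → V.
B: major triad on B = scale degree 1 → I.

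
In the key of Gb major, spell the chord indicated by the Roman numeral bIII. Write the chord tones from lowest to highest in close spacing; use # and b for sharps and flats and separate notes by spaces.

bIII is a major triad on the lowered third degree, borrowed from the parallel minor. In Gb major that root is Bbb.
So the chord is Bbb-Db-Fb.

Bbb Db Fb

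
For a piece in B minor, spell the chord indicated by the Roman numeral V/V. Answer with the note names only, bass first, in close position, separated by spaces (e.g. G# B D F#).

C# E# G#

The slash means an applied dominant: we want the dominant of V. In B minor, V is F# major, and its dominant is built on C#.
Building a major triad on C# gives C#-E#-G#.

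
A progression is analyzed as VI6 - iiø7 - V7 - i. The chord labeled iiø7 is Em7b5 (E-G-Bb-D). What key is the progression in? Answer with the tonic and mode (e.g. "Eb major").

The chord Em7b5 is a half-diminished seventh chord rooted on E; its label is iiø7.
If E is scale degree 2 and the mode makes that degree carry a half-diminished seventh chord, the tonic is D and the mode is minor.

D minor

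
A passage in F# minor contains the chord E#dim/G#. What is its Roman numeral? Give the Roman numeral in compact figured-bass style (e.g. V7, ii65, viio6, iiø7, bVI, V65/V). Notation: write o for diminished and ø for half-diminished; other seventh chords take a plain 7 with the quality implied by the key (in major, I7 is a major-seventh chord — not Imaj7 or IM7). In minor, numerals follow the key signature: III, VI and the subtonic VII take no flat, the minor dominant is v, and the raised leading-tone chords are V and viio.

The pitches E#-G#-B form a diminished triad rooted on E#.
In F# minor, E# is the leading tone; the diatonic diminished triad there is viio.
With G# in the bass the chord is in first inversion, so the figured bass is 6.

viio6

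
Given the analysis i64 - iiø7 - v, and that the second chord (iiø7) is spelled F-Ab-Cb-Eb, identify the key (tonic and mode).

The chord Fm7b5 is a half-diminished seventh chord rooted on F; its label is iiø7.
If F is scale degree 2 and the mode makes that degree carry a half-diminished seventh chord, the tonic is Eb and the mode is minor.

Eb minor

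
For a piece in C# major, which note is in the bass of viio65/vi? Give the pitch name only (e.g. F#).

B#

The applied chord viio65/vi is rooted on G##: G##-B#-D#-F#.
The figure 65 means first inversion — the third is in the bass.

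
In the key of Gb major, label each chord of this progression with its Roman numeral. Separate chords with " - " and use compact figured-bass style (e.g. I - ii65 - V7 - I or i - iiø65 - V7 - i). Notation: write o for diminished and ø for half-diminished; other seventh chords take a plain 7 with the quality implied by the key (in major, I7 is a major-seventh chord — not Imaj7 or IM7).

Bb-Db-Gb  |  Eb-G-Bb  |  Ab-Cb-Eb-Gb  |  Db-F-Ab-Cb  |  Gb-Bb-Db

Bb-Db-Gb has root Gb, degree 1 in Gb major, so I6.
Eb-G-Bb: chromatic; Eb is V of ii, so V/ii.
Ab-Cb-Eb-Gb has root Ab, degree 2 in Gb major, so ii7.
Db-F-Ab-Cb: dominant seventh chord on Db = scale degree 5 → V7.
Gb-Bb-Db: major triad on Gb = scale degree 1 → I.

I6 - V/ii - ii7 - V7 - I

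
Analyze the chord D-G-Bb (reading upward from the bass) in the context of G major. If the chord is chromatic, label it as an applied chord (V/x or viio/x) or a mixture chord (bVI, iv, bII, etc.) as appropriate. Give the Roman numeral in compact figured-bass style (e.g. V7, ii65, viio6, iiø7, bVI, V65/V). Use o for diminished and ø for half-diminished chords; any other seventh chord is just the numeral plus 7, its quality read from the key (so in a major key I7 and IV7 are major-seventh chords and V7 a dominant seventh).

The pitches G-Bb-D form a minor triad rooted on G.
G is the first degree of G major. This is the minor tonic, borrowed from the parallel minor.
With D in the bass the chord is in second inversion, so the figured bass is 64.

i64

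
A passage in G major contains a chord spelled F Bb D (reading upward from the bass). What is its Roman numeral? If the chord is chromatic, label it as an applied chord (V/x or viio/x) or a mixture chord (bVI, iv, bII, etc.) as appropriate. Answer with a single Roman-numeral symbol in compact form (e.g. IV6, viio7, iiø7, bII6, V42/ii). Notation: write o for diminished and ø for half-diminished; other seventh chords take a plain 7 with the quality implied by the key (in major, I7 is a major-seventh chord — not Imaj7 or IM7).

bIII64

Stacked in thirds the chord is Bb-D-F: a major triad on Bb.
Bb is the lowered third degree of G major (diatonic 3 would be B). This is a major triad on the lowered third degree, borrowed from the parallel minor.
With F in the bass the chord is in second inversion, so the figured bass is 64.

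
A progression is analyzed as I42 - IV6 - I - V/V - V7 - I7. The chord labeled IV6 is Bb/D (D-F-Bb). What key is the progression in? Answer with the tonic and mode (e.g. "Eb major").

The chord Bb/D is a major triad rooted on Bb; its label is IV6.
IV6 on Bb implies Bb is the subdominant; that puts the tonic at F, and the uppercase numeral fits major mode.

F major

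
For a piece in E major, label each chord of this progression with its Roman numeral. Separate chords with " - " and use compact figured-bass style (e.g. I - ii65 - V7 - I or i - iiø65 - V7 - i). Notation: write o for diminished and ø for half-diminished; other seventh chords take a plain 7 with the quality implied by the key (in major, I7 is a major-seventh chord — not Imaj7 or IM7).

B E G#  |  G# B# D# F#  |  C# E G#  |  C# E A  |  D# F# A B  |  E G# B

B-E-G# has root E, degree 1 in E major, so I64.
G#-B#-D#-F#: a dominant seventh chord on G#, the applied dominant of vi → V7/vi.
C#-E-G# has root C#, degree 6 in E major, so vi.
C#-E-A has root A, degree 4 in E major, so IV6.
D#-F#-A-B: root B is the dominant; dominant seventh chord there is V65.
E-G#-B: root E is the tonic; major triad there is I.

I64 - V7/vi - vi - IV6 - V65 - I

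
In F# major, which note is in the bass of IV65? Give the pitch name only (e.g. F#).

D#

IV in F# major has root B; the chord is B-D#-F#-A#.
The figure 65 means first inversion — the third is in the bass.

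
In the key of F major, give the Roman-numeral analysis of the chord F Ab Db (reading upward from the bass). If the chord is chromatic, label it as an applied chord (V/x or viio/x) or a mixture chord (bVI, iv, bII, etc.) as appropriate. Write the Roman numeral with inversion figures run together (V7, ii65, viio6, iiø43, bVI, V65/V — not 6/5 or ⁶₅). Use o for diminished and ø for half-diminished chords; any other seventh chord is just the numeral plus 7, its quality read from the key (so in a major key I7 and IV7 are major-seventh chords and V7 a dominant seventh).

Stacked in thirds the chord is Db-F-Ab: a major triad on Db.
Db is the lowered sixth degree of F major (diatonic 6 would be D). This is a major triad on the lowered sixth degree, borrowed from the parallel minor.
With F in the bass the chord is in first inversion, so the figured bass is 6.

bVI6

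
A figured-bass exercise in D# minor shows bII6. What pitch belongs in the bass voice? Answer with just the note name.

G#

bII in D# minor has root E; the chord is E-G#-B.
The figure 6 means first inversion — the third is in the bass.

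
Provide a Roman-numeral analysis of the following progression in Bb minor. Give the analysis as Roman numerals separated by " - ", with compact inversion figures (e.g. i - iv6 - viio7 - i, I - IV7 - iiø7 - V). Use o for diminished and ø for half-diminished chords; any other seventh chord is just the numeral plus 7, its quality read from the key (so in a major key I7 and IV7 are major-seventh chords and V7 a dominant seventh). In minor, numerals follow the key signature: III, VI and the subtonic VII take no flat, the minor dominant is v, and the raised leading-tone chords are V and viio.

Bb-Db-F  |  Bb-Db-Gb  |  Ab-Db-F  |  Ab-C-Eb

Bb-Db-F: minor triad on Bb = scale degree 1 → i.
Bb-Db-Gb: major triad on Gb = scale degree 6 → VI6.
Ab-Db-F: root Db is the mediant; major triad there is III64.
Ab-C-Eb has root Ab, degree 7 in Bb minor, so VII.

i - VI6 - III64 - VII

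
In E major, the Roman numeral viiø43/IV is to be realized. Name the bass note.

D

The applied chord viiø43/IV is rooted on G#: G#-B-D-F#.
The figure 43 means second inversion — the fifth is in the bass.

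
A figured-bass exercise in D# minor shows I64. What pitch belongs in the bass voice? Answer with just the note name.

A#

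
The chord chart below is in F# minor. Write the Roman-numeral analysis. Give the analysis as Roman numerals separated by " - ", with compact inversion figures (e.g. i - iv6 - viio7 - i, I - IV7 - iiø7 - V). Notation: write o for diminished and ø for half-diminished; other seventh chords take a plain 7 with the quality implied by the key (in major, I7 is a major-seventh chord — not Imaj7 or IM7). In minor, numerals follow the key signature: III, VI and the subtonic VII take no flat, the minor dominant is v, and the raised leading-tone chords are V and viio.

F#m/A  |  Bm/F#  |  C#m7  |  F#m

i6 - iv64 - v7 - i

F#m/A: minor triad on F# = scale degree 1 → i6.
Bm/F# has root B, degree 4 in F# minor, so iv64.
C#m7 has root C#, degree 5 in F# minor, so v7.
F#m: minor triad on F# = scale degree 1 → i.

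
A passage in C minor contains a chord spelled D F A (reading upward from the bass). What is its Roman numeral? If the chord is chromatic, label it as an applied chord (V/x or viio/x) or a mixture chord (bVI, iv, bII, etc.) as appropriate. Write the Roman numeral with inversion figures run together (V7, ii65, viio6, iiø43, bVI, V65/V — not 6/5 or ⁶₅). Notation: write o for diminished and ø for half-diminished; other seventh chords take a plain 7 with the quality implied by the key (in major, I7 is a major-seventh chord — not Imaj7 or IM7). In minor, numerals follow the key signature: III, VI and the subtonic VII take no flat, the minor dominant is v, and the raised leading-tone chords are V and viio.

ii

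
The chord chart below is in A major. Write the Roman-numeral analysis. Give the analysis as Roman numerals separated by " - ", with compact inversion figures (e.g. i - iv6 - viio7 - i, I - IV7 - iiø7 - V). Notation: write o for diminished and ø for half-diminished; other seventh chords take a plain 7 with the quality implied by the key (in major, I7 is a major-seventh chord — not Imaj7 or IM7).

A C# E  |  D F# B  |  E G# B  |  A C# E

A-C#-E: root A is the tonic; major triad there is I.
D-F#-B: root B is the supertonic; minor triad there is ii6.
E-G#-B has root E, degree 5 in A major, so V.
A-C#-E: root A is the tonic; major triad there is I.

I - ii6 - V - I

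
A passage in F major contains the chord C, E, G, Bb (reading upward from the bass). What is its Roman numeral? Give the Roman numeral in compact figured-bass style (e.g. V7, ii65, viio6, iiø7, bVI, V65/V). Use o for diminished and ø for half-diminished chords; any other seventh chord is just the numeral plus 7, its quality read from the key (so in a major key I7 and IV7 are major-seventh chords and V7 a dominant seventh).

V7

Stacked in thirds the chord is C-E-G-Bb: a dominant seventh chord on C.
In F major, C is the dominant; the diatonic dominant seventh chord there is V7.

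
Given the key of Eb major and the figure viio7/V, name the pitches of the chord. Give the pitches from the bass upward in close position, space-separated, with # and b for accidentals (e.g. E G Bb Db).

A C Eb Gb

viio7/V is a secondary leading-tone chord. The target V is Bb in Eb major; the applied chord is rooted a semitone below, on A.
Building a fully diminished seventh chord on A gives A-C-Eb-Gb.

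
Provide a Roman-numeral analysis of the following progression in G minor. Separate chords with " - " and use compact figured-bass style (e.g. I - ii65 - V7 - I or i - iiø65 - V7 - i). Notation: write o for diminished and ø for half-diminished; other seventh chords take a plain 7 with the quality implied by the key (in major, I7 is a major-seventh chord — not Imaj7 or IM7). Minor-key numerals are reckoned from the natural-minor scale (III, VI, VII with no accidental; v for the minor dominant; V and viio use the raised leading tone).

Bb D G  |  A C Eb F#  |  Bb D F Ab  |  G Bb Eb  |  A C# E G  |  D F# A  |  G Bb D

i6 - viio65 - V7/VI - VI6 - V7/V - V - i

Bb-D-G: root G is the tonic; minor triad there is i6.
A-C-Eb-F#: fully diminished seventh chord on F# = scale degree 7 → viio65.
Bb-D-F-Ab: a dominant seventh chord on Bb, the applied dominant of VI → V7/VI.
G-Bb-Eb: root Eb is the submediant; major triad there is VI6.
A-C#-E-G: a dominant seventh chord on A, the applied dominant of V → V7/V.
D-F#-A has root D, degree 5 in G minor, so V.
G-Bb-D: root G is the tonic; minor triad there is i.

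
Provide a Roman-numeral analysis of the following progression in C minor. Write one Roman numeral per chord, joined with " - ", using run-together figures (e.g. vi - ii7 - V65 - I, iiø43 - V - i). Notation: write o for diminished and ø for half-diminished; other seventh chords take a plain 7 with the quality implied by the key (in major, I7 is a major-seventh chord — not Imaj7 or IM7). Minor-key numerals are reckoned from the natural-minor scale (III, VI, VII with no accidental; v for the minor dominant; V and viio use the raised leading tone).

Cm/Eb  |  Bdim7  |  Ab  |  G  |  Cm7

i6 - viio7 - VI - V - i7

Cm/Eb has root C, degree 1 in C minor, so i6.
Bdim7: root B is the leading tone; fully diminished seventh chord there is viio7.
Ab has root Ab, degree 6 in C minor, so VI.
G: root G is the dominant; major triad there is V.
Cm7: minor seventh chord on C = scale degree 1 → i7.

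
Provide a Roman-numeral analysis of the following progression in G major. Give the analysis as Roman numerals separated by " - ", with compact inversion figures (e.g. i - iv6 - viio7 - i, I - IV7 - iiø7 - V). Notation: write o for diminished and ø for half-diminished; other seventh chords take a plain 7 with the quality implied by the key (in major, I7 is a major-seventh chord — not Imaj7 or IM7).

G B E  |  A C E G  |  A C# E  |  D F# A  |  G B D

vi6 - ii7 - V/V - V - I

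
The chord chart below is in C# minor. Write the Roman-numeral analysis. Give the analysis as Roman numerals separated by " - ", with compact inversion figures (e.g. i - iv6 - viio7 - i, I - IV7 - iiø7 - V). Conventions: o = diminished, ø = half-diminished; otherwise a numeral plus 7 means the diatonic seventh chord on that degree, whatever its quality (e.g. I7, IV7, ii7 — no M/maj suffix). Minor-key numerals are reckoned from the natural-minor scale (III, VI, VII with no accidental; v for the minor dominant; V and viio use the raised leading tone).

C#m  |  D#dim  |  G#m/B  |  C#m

i - iio - v6 - i

C#m: root C# is the tonic; minor triad there is i.
D#dim has root D#, degree 2 in C# minor, so iio.
G#m/B: minor triad on G# = scale degree 5 → v6.
C#m: root C# is the tonic; minor triad there is i.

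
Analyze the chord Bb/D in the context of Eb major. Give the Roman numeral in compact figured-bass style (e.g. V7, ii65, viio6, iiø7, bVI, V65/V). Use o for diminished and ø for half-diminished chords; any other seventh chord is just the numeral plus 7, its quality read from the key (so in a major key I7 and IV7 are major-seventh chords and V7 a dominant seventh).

V6

The pitches Bb-D-F form a major triad rooted on Bb.
In Eb major, Bb is the dominant; the diatonic major triad there is V.
With D in the bass the chord is in first inversion, so the figured bass is 6.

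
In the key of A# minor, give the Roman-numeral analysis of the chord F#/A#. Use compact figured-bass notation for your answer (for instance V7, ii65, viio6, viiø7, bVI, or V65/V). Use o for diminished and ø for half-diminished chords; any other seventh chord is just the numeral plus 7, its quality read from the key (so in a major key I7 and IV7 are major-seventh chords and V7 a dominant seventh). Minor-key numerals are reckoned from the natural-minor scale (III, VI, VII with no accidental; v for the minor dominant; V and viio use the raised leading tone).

VI6

The pitches F#-A#-C# form a major triad rooted on F#.
F# is scale degree 6 in A# minor, and a major triad on that degree is written VI.
With A# in the bass the chord is in first inversion, so the figured bass is 6.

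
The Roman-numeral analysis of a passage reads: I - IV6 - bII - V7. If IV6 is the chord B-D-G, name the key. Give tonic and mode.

The anchor chord is a major triad on G, labeled IV6.
If G is scale degree 4 and the mode makes that degree carry a major triad, the tonic is D and the mode is major.

D major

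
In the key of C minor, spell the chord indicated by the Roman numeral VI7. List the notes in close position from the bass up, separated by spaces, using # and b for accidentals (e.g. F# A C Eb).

Ab C Eb G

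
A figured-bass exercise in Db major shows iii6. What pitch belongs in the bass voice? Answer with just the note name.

iii in Db major has root F; the chord is F-Ab-C.
The figure 6 means first inversion — the third is in the bass.

Ab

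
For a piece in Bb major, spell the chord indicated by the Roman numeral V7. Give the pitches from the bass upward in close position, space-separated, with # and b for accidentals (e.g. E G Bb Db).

In Bb major, scale degree 5 is F, and the diatonic chord built there is a dominant seventh chord.
That chord is spelled F-A-C-Eb.

F A C Eb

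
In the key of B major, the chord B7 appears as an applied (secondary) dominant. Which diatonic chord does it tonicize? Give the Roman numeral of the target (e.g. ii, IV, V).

IV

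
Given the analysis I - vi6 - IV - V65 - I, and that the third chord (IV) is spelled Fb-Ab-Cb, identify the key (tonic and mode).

The anchor chord is a major triad on Fb, labeled IV.
Counting down 3 scale steps from Fb places the tonic on Cb; a major triad on degree 4 is diatonic only in major.

Cb major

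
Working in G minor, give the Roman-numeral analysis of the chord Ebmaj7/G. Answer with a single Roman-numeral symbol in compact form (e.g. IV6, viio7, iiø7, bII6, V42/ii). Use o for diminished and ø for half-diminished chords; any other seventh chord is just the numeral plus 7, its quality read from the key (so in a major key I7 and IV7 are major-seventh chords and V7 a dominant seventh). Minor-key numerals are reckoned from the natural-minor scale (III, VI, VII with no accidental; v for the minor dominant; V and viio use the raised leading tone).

VI65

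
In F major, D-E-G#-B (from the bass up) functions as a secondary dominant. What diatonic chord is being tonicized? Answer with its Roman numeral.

iii

The chord is a dominant seventh chord on E.
A dominant resolves down a perfect fifth: E → A. In F major, A is scale degree 3, i.e. iii.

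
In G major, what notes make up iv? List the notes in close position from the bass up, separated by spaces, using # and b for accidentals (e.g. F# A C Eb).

C Eb G

iv is the minor subdominant, borrowed from the parallel minor. In G major that root is C.
So the chord is C-Eb-G, a minor triad.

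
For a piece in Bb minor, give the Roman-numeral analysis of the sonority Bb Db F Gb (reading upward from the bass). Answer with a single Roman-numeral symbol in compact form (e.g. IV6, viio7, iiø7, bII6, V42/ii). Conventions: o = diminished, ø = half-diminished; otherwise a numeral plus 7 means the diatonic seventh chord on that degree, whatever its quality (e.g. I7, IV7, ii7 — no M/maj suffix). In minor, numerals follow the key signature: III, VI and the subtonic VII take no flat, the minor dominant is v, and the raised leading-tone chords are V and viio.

VI65

Stacked in thirds the chord is Gb-Bb-Db-F: a major seventh chord on Gb.
In Bb minor, Gb is the submediant; the diatonic major seventh chord there is VI7.
With Bb in the bass the chord is in first inversion, so the figured bass is 65.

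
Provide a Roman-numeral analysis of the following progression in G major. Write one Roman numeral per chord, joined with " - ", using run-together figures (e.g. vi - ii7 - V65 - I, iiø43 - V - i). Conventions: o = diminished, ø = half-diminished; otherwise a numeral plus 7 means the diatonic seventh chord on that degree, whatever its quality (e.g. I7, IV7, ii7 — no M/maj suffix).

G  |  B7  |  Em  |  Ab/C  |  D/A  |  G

I - V7/vi - vi - bII6 - V64 - I

G: major triad on G = scale degree 1 → I.
B7 is the secondary dominant of vi (dominant seventh chord on B): V7/vi.
Em: root E is the submediant; minor triad there is vi.
Ab/C is non-diatonic — a major triad on the lowered supertonic (Ab): the Neapolitan sixth, bII6 (third, C, in the bass — hence the 6).
D/A has root D, degree 5 in G major, so V64.
G: major triad on G = scale degree 1 → I.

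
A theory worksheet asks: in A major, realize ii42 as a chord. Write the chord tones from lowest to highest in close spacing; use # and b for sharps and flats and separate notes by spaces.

A B D F#

The numeral's case and figure indicate a minor seventh chord. In A major its root, the supertonic, is B.
That chord is spelled B-D-F#-A.
With the 42 figure the chord is in third inversion; from the bass A upward in close position it reads A-B-D-F#.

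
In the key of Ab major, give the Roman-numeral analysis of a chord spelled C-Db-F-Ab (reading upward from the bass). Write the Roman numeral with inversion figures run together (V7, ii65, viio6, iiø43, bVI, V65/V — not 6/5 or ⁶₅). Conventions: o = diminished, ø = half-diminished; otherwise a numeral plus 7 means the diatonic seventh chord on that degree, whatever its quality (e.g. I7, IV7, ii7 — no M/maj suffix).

IV42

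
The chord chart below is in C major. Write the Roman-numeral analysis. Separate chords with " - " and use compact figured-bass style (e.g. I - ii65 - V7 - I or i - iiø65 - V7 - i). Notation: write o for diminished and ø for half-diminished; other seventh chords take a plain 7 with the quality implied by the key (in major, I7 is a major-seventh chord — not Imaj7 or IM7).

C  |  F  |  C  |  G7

C has root C, degree 1 in C major, so I.
F: major triad on F = scale degree 4 → IV.
C: root C is the tonic; major triad there is I.
G7: dominant seventh chord on G = scale degree 5 → V7.

I - IV - I - V7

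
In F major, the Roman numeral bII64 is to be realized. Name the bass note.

bII in F major has root Gb; the chord is Gb-Bb-Db.
The figure 64 means second inversion — the fifth is in the bass.

Db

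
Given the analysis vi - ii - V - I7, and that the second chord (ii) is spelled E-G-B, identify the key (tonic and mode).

The chord Em is a minor triad rooted on E; its label is ii.
ii on E implies E is the supertonic; that puts the tonic at D, and the lowercase numeral fits major mode.

D major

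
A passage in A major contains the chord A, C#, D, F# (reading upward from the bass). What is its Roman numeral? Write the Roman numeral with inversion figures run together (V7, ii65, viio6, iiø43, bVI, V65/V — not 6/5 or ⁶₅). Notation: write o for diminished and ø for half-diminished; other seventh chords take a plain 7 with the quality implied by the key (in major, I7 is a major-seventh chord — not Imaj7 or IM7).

Stacked in thirds the chord is D-F#-A-C#: a major seventh chord on D.
In A major, D is the subdominant; the diatonic major seventh chord there is IV7.
With A in the bass the chord is in second inversion, so the figured bass is 43.

IV43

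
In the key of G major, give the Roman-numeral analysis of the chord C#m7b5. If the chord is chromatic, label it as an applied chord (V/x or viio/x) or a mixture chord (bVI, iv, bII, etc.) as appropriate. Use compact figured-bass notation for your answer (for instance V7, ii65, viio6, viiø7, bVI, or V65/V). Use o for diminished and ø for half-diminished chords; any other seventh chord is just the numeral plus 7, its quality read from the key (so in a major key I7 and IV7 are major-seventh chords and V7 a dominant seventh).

The pitches C#-E-G-B form a half-diminished seventh chord rooted on C#.
C# sits a half step below D (V in G major); a diminished chord there is the applied leading-tone chord of V.

viiø7/V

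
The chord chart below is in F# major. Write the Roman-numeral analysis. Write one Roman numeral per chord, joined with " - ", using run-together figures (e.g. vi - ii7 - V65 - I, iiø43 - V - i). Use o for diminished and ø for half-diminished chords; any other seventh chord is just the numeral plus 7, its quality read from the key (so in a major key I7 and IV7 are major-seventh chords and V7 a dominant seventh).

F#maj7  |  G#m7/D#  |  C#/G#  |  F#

I7 - ii43 - V64 - I

F#maj7: major seventh chord on F# = scale degree 1 → I7.
G#m7/D#: minor seventh chord on G# = scale degree 2 → ii43.
C#/G#: root C# is the dominant; major triad there is V64.
F#: major triad on F# = scale degree 1 → I.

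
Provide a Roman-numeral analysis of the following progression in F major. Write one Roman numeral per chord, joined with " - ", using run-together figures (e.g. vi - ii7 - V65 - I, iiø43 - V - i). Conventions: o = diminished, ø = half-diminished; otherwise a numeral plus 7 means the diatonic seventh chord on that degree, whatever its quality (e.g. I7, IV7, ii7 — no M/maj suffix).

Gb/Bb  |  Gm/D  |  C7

Gb/Bb: Gb with this quality isn't in the key; a major triad on b2 is the Neapolitan sixth, bII6 (third, Bb, in the bass — hence the 6).
Gm/D has root G, degree 2 in F major, so ii64.
C7: dominant seventh chord on C = scale degree 5 → V7.

bII6 - ii64 - V7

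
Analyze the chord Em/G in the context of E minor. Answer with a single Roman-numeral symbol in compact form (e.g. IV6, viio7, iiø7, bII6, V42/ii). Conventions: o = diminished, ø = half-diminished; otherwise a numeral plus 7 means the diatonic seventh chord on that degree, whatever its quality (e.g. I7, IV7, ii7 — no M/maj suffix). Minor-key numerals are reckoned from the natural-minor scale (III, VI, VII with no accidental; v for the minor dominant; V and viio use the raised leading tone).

i6

The pitches E-G-B form a minor triad rooted on E.
In E minor, E is the tonic; the diatonic minor triad there is i.
With G in the bass the chord is in first inversion, so the figured bass is 6.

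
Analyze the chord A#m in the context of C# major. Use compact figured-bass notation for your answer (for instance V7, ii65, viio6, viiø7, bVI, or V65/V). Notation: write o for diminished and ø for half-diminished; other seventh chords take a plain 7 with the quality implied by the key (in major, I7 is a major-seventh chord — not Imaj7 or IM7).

vi

Stacked in thirds the chord is A#-C#-E#: a minor triad on A#.
In C# major, A# is the submediant; the diatonic minor triad there is vi.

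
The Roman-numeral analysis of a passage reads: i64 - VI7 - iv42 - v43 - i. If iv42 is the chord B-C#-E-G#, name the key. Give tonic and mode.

The anchor chord is a minor seventh chord on C#, labeled iv42.
iv42 on C# implies C# is the subdominant; that puts the tonic at G#, and the lowercase numeral fits minor mode.

G# minor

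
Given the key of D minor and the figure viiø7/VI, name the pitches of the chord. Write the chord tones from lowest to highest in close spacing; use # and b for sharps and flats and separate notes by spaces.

A C Eb G

viiø7/VI is a secondary leading-tone chord. The target VI is Bb in D minor; the applied chord is rooted a semitone below, on A.
Building a half-diminished seventh chord on A gives A-C-Eb-G.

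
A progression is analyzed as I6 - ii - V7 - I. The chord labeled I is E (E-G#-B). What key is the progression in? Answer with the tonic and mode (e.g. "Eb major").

E major

The anchor chord is a major triad on E, labeled I.
If E is scale degree 1 and the mode makes that degree carry a major triad, the tonic is E and the mode is major.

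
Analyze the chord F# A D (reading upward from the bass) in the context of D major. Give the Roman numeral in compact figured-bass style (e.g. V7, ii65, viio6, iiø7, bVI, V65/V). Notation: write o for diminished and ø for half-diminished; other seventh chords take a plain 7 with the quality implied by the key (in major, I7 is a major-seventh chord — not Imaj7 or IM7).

Stacked in thirds the chord is D-F#-A: a major triad on D.
In D major, D is the tonic; the diatonic major triad there is I.
With F# in the bass the chord is in first inversion, so the figured bass is 6.

I6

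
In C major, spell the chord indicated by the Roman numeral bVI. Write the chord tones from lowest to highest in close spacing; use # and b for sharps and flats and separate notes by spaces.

Ab C Eb

bVI is a major triad on the lowered sixth degree, borrowed from the parallel minor. In C major that root is Ab.
So the chord is Ab-C-Eb.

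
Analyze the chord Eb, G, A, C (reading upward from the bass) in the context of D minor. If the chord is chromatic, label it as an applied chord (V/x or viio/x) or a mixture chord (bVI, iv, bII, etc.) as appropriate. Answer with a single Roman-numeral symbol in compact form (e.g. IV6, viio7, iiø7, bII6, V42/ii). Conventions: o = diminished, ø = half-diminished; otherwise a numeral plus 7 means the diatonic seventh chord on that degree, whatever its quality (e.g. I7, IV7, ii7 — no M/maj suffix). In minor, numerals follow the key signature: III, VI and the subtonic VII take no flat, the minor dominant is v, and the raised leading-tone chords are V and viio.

viiø43/VI

Stacked in thirds the chord is A-C-Eb-G: a half-diminished seventh chord on A.
A sits a half step below Bb (VI in D minor); a diminished chord there is the applied leading-tone chord of VI.
With Eb in the bass the chord is in second inversion, so the figured bass is 43.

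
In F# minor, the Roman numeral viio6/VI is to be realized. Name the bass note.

The applied chord viio6/VI is rooted on C#: C#-E-G.
The figure 6 means first inversion — the third is in the bass.

E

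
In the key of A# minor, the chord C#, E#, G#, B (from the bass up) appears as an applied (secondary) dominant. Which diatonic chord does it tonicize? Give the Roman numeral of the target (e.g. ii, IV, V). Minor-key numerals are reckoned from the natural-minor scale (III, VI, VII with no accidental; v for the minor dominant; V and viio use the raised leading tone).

The chord is a dominant seventh chord on C#.
A dominant resolves down a perfect fifth: C# → F#. In A# minor, F# is scale degree 6, i.e. VI.

VI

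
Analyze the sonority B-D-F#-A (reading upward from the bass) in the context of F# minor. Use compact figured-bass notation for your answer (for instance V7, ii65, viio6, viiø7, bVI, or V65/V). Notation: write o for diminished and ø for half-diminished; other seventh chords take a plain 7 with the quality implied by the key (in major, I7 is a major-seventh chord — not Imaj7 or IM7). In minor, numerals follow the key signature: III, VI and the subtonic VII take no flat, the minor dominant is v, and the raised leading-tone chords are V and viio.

iv7

Stacked in thirds the chord is B-D-F#-A: a minor seventh chord on B.
B is scale degree 4 in F# minor, and a minor seventh chord on that degree is written iv7.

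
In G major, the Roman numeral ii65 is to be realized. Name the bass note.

C

ii in G major has root A; the chord is A-C-E-G.
The figure 65 means first inversion — the third is in the bass.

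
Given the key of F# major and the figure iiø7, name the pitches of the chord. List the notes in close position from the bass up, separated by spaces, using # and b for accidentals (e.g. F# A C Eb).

iiø7 is the half-diminished supertonic seventh, borrowed from the parallel minor. In F# major that root is G#.
So the chord is G#-B-D-F#, a half-diminished seventh chord.

G# B D F#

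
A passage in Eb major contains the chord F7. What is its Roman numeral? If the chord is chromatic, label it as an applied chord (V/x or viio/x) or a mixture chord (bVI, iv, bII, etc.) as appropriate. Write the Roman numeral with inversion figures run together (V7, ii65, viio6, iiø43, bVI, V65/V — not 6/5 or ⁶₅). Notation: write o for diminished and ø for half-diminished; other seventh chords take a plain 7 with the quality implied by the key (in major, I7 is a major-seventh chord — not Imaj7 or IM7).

Stacked in thirds the chord is F-A-C-Eb: a dominant seventh chord on F.
F is not a diatonic chord root with this quality in Eb major, but it lies a perfect fifth above Bb (V), so the chord functions as an applied dominant of V.

V7/V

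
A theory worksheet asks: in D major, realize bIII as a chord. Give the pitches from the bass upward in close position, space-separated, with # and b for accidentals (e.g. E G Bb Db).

F A C

bIII is a major triad on the lowered third degree, borrowed from the parallel minor. In D major that root is F.
So the chord is F-A-C.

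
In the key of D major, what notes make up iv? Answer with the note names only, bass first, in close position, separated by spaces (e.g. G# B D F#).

G Bb D

Scale degree 4 in D major is G; here the chord built on it is altered to a minor triad. iv is the minor subdominant, borrowed from the parallel minor.
So the chord is G-Bb-D.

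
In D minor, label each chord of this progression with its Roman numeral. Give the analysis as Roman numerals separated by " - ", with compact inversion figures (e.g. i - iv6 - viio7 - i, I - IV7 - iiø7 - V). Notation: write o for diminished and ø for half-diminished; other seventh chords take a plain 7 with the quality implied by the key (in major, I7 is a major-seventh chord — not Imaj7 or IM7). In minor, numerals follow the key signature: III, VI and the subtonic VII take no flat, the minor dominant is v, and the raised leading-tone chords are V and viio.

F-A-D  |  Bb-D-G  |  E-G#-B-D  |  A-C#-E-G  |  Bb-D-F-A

i6 - iv6 - V7/V - V7 - VI7

F-A-D: minor triad on D = scale degree 1 → i6.
Bb-D-G: minor triad on G = scale degree 4 → iv6.
E-G#-B-D: chromatic; E is V of V, so V7/V.
A-C#-E-G: root A is the dominant; dominant seventh chord there is V7.
Bb-D-F-A has root Bb, degree 6 in D minor, so VI7.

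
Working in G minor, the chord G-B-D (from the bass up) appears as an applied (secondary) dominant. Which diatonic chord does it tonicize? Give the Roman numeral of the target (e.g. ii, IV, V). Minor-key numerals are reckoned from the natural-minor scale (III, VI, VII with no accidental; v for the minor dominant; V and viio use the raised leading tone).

The chord is a major triad on G.
A dominant resolves down a perfect fifth: G → C. In G minor, C is scale degree 4, i.e. iv.

iv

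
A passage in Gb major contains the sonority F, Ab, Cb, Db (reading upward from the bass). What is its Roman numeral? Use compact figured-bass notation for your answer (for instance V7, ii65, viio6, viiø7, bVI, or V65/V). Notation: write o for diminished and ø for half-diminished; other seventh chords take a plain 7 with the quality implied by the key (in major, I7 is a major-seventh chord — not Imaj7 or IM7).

V65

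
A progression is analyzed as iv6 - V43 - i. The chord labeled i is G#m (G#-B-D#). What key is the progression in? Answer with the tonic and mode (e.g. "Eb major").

The anchor chord is a minor triad on G#, labeled i.
If G# is scale degree 1 and the mode makes that degree carry a minor triad, the tonic is G# and the mode is minor.

G# minor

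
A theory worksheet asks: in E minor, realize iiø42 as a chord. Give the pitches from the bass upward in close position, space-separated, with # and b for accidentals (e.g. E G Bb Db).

In E minor, the supertonic is F#, and the diatonic chord built there is a half-diminished seventh chord.
That chord is spelled F#-A-C-E.
The figured bass 42 indicates third inversion, placing the seventh (E) in the bass: E-F#-A-C.

E F# A C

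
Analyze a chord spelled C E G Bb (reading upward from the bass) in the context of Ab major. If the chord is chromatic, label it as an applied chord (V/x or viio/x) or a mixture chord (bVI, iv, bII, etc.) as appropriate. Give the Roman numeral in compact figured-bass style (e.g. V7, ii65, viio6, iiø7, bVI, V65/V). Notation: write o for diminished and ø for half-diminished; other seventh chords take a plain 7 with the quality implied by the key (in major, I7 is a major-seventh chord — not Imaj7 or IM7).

V7/vi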